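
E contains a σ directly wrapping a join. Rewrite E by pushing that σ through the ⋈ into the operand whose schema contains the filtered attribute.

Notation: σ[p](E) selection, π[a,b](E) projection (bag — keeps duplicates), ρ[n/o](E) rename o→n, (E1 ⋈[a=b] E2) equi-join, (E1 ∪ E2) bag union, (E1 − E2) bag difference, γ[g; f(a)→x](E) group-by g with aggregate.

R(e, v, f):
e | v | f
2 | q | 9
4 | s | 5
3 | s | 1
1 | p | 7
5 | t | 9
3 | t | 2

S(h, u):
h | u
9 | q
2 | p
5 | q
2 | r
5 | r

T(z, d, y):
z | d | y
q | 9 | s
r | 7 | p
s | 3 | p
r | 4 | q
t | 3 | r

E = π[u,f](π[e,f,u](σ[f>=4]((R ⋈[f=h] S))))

σ filters on f, owned by the left side.
E' = π[u,f](π[e,f,u]((σ[f>=4](R) ⋈[f=h] S)))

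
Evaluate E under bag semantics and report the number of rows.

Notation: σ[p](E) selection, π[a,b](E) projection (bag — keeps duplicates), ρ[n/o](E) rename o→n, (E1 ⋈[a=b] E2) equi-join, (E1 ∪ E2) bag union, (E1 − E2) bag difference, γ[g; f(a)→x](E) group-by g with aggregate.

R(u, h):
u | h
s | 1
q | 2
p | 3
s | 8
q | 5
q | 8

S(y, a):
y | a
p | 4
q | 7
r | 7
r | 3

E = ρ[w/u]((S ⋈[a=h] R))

Per-node cardinality:
  S → 4
  R → 6
  (S ⋈[a=h] R) → 1
  ρ[w/u]((S ⋈[a=h] R)) → 1

|E| = 1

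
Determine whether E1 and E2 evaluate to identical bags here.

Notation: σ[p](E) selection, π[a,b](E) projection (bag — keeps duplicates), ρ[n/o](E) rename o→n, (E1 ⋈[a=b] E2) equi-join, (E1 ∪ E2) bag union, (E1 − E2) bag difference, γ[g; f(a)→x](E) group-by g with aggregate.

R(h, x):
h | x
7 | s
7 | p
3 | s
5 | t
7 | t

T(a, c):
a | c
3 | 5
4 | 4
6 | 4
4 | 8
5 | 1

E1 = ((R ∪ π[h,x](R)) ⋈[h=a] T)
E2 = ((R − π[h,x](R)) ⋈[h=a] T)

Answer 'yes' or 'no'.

E1 per-node cardinality:
  R → 5
  R → 5
  π[h,x](R) → 5
  (R ∪ π[h,x](R)) → 10
  T → 5
  ((R ∪ π[h,x](R)) ⋈[h=a] T) → 4
E2 per-node cardinality:
  R → 5
  R → 5
  π[h,x](R) → 5
  (R − π[h,x](R)) → 0
  T → 5
  ((R − π[h,x](R)) ⋈[h=a] T) → 0

E1 result:
h | x | a | c
3 | s | 3 | 5
3 | s | 3 | 5
5 | t | 5 | 1
5 | t | 5 | 1
E2 result:
h | x | a | c
(0 rows)
Witness: (3, 's', 3, 5) appears 2× in E1 but 0× in E2.

no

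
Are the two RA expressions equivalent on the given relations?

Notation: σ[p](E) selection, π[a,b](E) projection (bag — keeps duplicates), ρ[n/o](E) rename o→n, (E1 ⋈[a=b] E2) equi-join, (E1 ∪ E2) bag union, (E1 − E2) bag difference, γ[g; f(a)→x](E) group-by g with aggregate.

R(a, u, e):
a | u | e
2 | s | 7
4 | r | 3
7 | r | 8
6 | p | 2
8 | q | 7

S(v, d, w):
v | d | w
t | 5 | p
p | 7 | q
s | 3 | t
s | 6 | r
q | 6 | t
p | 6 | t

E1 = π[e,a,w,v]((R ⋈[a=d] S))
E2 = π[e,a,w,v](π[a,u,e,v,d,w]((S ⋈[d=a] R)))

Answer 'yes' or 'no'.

E1 stepwise |·|:
  R → 5
  S → 6
  (R ⋈[a=d] S) → 4
  π[e,a,w,v]((R ⋈[a=d] S)) → 4
E2 stepwise |·|:
  S → 6
  R → 5
  (S ⋈[d=a] R) → 4
  π[a,u,e,v,d,w]((S ⋈[d=a] R)) → 4
  π[e,a,w,v](π[a,u,e,v,d,w]((S ⋈[d=a] R))) → 4

E1 and E2 produce the same multiset:
e | a | w | v
2 | 6 | r | s
2 | 6 | t | p
2 | 6 | t | q
8 | 7 | q | p

yes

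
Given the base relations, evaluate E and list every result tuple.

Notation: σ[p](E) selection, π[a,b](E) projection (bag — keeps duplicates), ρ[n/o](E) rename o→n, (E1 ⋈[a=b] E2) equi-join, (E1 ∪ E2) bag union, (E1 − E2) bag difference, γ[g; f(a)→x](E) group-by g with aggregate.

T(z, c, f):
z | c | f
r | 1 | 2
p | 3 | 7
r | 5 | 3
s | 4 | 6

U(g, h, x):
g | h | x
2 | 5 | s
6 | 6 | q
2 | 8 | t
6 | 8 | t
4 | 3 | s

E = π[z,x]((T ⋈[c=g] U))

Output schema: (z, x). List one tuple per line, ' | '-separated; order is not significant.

Stepwise |·|:
  T → 4
  U → 5
  (T ⋈[c=g] U) → 1
  π[z,x]((T ⋈[c=g] U)) → 1

== RESULT ==
z | x
s | s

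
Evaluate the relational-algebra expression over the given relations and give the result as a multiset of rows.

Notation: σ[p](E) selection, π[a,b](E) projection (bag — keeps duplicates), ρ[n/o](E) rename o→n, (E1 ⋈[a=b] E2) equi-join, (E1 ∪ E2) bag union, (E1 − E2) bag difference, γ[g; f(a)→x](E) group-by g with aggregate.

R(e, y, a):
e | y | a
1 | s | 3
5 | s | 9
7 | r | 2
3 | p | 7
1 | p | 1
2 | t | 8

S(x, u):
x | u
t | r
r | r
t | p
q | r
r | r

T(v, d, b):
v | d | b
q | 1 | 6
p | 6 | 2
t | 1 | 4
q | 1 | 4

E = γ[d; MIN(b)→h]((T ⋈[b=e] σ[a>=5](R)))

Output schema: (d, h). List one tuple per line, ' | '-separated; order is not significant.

Subexpression sizes:
  T → 4
  R → 6
  σ[a>=5](R) → 3
  (T ⋈[b=e] σ[a>=5](R)) → 1
  γ[d; MIN(b)→h]((T ⋈[b=e] σ[a>=5](R))) → 1

== RESULT ==
d | h
6 | 2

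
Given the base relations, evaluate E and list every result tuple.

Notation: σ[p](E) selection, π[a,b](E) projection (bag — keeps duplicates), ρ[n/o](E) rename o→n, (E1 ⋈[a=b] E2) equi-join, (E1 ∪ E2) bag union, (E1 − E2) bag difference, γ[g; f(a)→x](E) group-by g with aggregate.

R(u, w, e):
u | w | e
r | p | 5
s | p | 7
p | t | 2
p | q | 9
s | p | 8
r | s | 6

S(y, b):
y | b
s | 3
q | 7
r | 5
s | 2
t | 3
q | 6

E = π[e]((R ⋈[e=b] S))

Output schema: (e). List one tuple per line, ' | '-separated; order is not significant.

Stepwise |·|:
  R → 6
  S → 6
  (R ⋈[e=b] S) → 4
  π[e]((R ⋈[e=b] S)) → 4

== RESULT ==
e
2
5
6
7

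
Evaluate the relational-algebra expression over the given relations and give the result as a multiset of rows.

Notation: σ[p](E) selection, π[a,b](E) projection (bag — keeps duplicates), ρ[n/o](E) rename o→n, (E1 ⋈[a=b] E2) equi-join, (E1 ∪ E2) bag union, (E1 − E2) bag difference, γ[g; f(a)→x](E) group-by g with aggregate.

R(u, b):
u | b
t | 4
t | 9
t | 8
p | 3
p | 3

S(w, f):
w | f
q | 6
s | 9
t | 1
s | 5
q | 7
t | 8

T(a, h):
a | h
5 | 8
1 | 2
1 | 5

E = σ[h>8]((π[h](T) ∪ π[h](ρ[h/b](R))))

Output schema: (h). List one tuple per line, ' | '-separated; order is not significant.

Stepwise |·|:
  T → 3
  π[h](T) → 3
  R → 5
  ρ[h/b](R) → 5
  π[h](ρ[h/b](R)) → 5
  (π[h](T) ∪ π[h](ρ[h/b](R))) → 8
  σ[h>8]((π[h](T) ∪ π[h](ρ[h/b](R)))) → 1

== RESULT ==
h
9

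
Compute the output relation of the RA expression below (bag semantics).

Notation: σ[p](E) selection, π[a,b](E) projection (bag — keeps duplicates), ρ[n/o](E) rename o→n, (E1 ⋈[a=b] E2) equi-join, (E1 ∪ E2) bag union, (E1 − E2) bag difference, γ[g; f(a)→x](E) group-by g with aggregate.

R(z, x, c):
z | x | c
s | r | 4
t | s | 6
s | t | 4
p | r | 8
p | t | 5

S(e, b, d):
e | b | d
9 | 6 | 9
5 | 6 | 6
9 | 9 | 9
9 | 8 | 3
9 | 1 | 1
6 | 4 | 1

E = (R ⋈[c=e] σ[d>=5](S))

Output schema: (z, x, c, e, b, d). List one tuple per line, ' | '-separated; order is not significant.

Per-node cardinality:
  R → 5
  S → 6
  σ[d>=5](S) → 3
  (R ⋈[c=e] σ[d>=5](S)) → 1

== RESULT ==
z | x | c | e | b | d
p | t | 5 | 5 | 6 | 6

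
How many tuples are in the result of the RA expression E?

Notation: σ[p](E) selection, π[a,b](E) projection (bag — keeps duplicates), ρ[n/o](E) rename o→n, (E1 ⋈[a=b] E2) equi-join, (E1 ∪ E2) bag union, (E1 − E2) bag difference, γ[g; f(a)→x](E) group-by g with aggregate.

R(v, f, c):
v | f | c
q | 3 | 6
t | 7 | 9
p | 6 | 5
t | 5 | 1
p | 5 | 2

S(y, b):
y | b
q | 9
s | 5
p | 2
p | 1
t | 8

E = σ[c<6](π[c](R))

Row counts bottom-up:
  R → 5
  π[c](R) → 5
  σ[c<6](π[c](R)) → 3

|E| = 3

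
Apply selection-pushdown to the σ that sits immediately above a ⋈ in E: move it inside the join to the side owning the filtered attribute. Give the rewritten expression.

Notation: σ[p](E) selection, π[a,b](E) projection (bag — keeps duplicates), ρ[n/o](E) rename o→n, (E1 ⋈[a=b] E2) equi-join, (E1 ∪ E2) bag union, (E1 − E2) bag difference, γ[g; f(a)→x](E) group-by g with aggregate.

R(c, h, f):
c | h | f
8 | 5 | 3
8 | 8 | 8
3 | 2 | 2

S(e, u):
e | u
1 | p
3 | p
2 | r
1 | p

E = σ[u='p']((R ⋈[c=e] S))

σ filters on u, owned by the right side.
E' = (R ⋈[c=e] σ[u='p'](S))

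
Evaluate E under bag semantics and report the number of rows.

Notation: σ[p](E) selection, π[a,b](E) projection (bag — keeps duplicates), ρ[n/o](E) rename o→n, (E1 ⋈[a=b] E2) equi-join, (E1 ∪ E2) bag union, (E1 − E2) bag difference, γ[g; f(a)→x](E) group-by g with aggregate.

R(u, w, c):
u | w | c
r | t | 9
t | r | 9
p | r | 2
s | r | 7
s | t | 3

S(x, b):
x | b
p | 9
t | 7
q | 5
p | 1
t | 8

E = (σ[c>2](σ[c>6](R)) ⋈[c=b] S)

Subexpression sizes:
  R → 5
  σ[c>6](R) → 3
  σ[c>2](σ[c>6](R)) → 3
  S → 5
  (σ[c>2](σ[c>6](R)) ⋈[c=b] S) → 3

|E| = 3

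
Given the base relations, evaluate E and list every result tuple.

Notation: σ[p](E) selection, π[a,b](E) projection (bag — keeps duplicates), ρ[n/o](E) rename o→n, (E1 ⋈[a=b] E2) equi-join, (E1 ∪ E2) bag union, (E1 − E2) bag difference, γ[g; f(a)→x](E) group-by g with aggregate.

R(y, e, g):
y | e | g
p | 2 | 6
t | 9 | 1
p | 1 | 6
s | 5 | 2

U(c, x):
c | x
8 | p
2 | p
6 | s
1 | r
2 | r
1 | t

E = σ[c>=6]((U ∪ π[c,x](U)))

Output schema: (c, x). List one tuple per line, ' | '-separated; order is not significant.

Stepwise |·|:
  U → 6
  U → 6
  π[c,x](U) → 6
  (U ∪ π[c,x](U)) → 12
  σ[c>=6]((U ∪ π[c,x](U))) → 4

== RESULT ==
c | x
6 | s
6 | s
8 | p
8 | p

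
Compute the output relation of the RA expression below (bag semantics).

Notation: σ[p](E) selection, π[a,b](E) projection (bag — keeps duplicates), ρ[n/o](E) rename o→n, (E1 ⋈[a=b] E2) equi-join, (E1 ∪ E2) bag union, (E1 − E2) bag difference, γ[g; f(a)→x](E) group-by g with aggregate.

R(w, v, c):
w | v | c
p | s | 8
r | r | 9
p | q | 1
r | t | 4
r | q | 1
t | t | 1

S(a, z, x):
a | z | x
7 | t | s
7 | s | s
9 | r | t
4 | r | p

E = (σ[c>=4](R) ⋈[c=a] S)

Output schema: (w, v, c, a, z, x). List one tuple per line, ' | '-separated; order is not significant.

Subexpression sizes:
  R → 6
  σ[c>=4](R) → 3
  S → 4
  (σ[c>=4](R) ⋈[c=a] S) → 2

== RESULT ==
w | v | c | a | z | x
r | r | 9 | 9 | r | t
r | t | 4 | 4 | r | p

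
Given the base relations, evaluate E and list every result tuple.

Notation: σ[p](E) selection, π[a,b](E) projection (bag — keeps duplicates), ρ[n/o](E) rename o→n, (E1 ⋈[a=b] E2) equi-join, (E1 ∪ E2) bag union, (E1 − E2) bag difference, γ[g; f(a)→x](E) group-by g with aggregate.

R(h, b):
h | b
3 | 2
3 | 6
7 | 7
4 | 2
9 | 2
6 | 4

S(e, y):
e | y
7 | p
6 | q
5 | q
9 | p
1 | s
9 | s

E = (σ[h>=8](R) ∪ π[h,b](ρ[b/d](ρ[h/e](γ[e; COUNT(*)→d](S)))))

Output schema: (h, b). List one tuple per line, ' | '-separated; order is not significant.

Stepwise |·|:
  R → 6
  σ[h>=8](R) → 1
  S → 6
  γ[e; COUNT(*)→d](S) → 5
  ρ[h/e](γ[e; COUNT(*)→d](S)) → 5
  ρ[b/d](ρ[h/e](γ[e; COUNT(*)→d](S))) → 5
  π[h,b](ρ[b/d](ρ[h/e](γ[e; COUNT(*)→d](S)))) → 5
  (σ[h>=8](R) ∪ π[h,b](ρ[b/d](ρ[h/e](γ[e; COUNT(*)→d](S))))) → 6

== RESULT ==
h | b
1 | 1
5 | 1
6 | 1
7 | 1
9 | 2
9 | 2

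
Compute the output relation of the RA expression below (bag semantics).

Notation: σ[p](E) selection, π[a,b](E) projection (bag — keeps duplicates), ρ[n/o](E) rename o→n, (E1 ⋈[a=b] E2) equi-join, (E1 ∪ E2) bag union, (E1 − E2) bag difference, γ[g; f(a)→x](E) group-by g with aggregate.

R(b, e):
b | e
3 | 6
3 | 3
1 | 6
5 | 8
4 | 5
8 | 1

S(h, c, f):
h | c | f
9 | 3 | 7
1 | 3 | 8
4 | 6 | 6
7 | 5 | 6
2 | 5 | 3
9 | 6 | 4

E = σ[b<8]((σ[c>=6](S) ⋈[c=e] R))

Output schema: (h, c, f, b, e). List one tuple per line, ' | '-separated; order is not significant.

Per-node cardinality:
  S → 6
  σ[c>=6](S) → 2
  R → 6
  (σ[c>=6](S) ⋈[c=e] R) → 4
  σ[b<8]((σ[c>=6](S) ⋈[c=e] R)) → 4

== RESULT ==
h | c | f | b | e
4 | 6 | 6 | 1 | 6
4 | 6 | 6 | 3 | 6
9 | 6 | 4 | 1 | 6
9 | 6 | 4 | 3 | 6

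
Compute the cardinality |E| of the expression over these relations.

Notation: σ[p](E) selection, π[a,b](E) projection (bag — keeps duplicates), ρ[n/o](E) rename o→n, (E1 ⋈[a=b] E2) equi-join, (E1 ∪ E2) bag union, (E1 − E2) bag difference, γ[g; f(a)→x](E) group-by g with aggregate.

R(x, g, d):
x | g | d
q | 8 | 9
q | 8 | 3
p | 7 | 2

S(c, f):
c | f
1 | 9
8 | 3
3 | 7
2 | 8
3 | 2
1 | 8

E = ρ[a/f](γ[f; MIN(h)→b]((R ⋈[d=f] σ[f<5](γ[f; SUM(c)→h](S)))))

Stepwise |·|:
  R → 3
  S → 6
  γ[f; SUM(c)→h](S) → 5
  σ[f<5](γ[f; SUM(c)→h](S)) → 2
  (R ⋈[d=f] σ[f<5](γ[f; SUM(c)→h](S))) → 2
  γ[f; MIN(h)→b]((R ⋈[d=f] σ[f<5](γ[f; SUM(c)→h](S)))) → 2
  ρ[a/f](γ[f; MIN(h)→b]((R ⋈[d=f] σ[f<5](γ[f; SUM(c)→h](S))))) → 2

|E| = 2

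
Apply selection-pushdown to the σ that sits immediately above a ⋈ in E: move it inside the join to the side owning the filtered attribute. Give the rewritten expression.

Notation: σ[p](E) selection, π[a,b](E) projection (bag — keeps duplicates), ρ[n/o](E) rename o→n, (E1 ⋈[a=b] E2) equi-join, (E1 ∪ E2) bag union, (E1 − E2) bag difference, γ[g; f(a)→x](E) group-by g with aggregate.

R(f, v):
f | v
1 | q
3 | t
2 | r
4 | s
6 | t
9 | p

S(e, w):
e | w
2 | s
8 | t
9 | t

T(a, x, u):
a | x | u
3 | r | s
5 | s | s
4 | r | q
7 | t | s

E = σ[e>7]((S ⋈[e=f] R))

σ filters on e, owned by the left side.
E' = (σ[e>7](S) ⋈[e=f] R)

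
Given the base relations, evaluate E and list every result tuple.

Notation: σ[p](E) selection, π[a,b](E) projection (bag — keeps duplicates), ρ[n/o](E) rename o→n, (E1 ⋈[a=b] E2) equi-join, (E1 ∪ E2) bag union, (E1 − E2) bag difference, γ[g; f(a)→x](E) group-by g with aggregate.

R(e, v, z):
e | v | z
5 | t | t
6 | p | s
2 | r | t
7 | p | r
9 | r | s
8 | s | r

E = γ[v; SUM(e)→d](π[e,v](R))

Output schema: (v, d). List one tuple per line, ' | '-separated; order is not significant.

Stepwise |·|:
  R → 6
  π[e,v](R) → 6
  γ[v; SUM(e)→d](π[e,v](R)) → 4

== RESULT ==
v | d
p | 13
r | 11
s | 8
t | 5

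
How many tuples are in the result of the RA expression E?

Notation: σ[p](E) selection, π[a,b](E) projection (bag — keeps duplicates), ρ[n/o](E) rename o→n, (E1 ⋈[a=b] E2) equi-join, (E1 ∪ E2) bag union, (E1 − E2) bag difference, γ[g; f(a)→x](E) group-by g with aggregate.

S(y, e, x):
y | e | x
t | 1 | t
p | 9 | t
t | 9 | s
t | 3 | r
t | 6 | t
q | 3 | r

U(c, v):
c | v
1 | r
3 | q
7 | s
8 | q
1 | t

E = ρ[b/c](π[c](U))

Stepwise |·|:
  U → 5
  π[c](U) → 5
  ρ[b/c](π[c](U)) → 5

|E| = 5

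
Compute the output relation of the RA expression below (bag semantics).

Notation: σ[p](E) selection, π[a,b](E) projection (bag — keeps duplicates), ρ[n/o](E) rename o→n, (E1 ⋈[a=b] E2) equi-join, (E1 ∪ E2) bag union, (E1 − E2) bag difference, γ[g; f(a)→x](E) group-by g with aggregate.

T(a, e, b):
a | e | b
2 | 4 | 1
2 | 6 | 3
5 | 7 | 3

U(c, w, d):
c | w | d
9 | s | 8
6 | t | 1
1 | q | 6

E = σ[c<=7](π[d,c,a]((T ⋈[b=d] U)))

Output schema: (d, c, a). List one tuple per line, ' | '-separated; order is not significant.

Stepwise |·|:
  T → 3
  U → 3
  (T ⋈[b=d] U) → 1
  π[d,c,a]((T ⋈[b=d] U)) → 1
  σ[c<=7](π[d,c,a]((T ⋈[b=d] U))) → 1

== RESULT ==
d | c | a
1 | 6 | 2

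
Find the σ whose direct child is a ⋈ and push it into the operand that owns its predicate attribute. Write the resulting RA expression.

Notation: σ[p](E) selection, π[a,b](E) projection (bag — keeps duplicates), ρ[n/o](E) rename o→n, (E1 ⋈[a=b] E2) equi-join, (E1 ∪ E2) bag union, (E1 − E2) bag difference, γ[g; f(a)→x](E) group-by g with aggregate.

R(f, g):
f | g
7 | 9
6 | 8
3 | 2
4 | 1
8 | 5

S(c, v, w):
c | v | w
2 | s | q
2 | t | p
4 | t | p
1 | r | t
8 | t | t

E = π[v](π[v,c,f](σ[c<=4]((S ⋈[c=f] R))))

σ filters on c, owned by the left side.
E' = π[v](π[v,c,f]((σ[c<=4](S) ⋈[c=f] R)))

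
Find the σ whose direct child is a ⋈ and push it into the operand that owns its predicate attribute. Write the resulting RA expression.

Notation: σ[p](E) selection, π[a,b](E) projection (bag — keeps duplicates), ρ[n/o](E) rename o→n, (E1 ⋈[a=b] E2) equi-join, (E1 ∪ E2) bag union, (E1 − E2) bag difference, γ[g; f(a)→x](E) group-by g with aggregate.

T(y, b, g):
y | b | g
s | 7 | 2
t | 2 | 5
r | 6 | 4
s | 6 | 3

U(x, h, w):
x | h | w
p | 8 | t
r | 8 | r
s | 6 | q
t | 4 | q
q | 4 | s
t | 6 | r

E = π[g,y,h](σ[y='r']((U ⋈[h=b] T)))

σ filters on y, owned by the right side.
E' = π[g,y,h]((U ⋈[h=b] σ[y='r'](T)))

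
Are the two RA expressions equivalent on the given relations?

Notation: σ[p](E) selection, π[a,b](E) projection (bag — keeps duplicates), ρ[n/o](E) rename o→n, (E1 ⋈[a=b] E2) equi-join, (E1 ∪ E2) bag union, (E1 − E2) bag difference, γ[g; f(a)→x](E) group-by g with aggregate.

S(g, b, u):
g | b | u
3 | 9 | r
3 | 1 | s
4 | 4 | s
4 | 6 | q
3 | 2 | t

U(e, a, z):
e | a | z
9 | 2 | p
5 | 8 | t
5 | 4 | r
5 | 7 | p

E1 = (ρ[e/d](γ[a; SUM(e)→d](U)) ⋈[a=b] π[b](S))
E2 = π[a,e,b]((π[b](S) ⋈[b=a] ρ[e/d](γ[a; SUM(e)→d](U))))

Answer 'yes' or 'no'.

E1 per-node cardinality:
  U → 4
  γ[a; SUM(e)→d](U) → 4
  ρ[e/d](γ[a; SUM(e)→d](U)) → 4
  S → 5
  π[b](S) → 5
  (ρ[e/d](γ[a; SUM(e)→d](U)) ⋈[a=b] π[b](S)) → 2
E2 per-node cardinality:
  S → 5
  π[b](S) → 5
  U → 4
  γ[a; SUM(e)→d](U) → 4
  ρ[e/d](γ[a; SUM(e)→d](U)) → 4
  (π[b](S) ⋈[b=a] ρ[e/d](γ[a; SUM(e)→d](U))) → 2
  π[a,e,b]((π[b](S) ⋈[b=a] ρ[e/d](γ[a; SUM(e)→d](U)))) → 2

E1 and E2 produce the same multiset:
a | e | b
2 | 9 | 2
4 | 5 | 4

yes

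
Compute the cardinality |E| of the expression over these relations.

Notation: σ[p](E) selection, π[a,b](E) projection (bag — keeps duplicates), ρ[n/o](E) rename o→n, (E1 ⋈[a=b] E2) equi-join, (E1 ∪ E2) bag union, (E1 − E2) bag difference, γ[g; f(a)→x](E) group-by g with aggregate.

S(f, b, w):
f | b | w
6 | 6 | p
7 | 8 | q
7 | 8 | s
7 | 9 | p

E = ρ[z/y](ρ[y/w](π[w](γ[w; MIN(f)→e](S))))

Per-node cardinality:
  S → 4
  γ[w; MIN(f)→e](S) → 3
  π[w](γ[w; MIN(f)→e](S)) → 3
  ρ[y/w](π[w](γ[w; MIN(f)→e](S))) → 3
  ρ[z/y](ρ[y/w](π[w](γ[w; MIN(f)→e](S)))) → 3

|E| = 3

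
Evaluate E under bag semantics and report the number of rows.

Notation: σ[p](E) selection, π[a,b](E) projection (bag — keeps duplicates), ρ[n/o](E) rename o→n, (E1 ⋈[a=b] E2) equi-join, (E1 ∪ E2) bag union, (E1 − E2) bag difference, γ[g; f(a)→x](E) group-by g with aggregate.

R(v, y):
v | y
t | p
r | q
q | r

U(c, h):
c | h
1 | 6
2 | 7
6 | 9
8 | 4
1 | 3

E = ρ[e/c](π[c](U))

Per-node cardinality:
  U → 5
  π[c](U) → 5
  ρ[e/c](π[c](U)) → 5

|E| = 5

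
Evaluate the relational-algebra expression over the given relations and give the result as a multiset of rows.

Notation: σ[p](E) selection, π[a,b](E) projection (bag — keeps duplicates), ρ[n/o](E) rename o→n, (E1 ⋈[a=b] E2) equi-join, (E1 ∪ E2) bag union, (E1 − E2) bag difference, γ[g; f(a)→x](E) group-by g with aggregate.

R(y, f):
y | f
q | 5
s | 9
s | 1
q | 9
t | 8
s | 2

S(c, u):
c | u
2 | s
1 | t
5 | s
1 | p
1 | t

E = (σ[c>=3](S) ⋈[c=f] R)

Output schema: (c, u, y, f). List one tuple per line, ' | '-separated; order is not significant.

Row counts bottom-up:
  S → 5
  σ[c>=3](S) → 1
  R → 6
  (σ[c>=3](S) ⋈[c=f] R) → 1

== RESULT ==
c | u | y | f
5 | s | q | 5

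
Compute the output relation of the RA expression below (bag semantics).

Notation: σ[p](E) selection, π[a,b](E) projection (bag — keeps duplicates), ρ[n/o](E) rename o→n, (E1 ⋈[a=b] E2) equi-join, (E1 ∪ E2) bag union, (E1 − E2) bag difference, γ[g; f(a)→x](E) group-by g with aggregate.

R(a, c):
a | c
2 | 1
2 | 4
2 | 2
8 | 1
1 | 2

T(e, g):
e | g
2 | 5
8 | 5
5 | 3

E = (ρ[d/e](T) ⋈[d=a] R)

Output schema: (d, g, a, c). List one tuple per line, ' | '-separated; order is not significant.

Subexpression sizes:
  T → 3
  ρ[d/e](T) → 3
  R → 5
  (ρ[d/e](T) ⋈[d=a] R) → 4

== RESULT ==
d | g | a | c
2 | 5 | 2 | 1
2 | 5 | 2 | 2
2 | 5 | 2 | 4
8 | 5 | 8 | 1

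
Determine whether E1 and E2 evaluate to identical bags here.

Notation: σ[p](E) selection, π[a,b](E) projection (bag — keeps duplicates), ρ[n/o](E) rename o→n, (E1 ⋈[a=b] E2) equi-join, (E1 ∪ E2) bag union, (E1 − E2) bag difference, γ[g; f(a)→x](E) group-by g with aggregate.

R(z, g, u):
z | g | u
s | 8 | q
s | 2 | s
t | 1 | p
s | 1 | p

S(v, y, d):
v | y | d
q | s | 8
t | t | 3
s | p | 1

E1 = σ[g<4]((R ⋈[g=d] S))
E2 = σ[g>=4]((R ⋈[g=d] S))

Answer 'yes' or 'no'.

E1 row counts bottom-up:
  R → 4
  S → 3
  (R ⋈[g=d] S) → 3
  σ[g<4]((R ⋈[g=d] S)) → 2
E2 row counts bottom-up:
  R → 4
  S → 3
  (R ⋈[g=d] S) → 3
  σ[g>=4]((R ⋈[g=d] S)) → 1

E1 result:
z | g | u | v | y | d
s | 1 | p | s | p | 1
t | 1 | p | s | p | 1
E2 result:
z | g | u | v | y | d
s | 8 | q | q | s | 8
Witness: ('s', 8, 'q', 'q', 's', 8) appears 0× in E1 but 1× in E2.

no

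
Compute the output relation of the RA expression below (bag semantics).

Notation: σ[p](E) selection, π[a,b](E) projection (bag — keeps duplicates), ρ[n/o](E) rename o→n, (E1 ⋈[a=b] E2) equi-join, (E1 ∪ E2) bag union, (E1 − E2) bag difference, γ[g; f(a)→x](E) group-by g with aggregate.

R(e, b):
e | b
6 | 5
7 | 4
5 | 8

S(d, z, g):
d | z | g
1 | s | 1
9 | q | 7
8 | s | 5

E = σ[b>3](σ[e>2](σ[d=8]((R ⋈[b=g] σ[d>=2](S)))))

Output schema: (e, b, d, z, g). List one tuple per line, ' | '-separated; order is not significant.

Row counts bottom-up:
  R → 3
  S → 3
  σ[d>=2](S) → 2
  (R ⋈[b=g] σ[d>=2](S)) → 1
  σ[d=8]((R ⋈[b=g] σ[d>=2](S))) → 1
  σ[e>2](σ[d=8]((R ⋈[b=g] σ[d>=2](S)))) → 1
  σ[b>3](σ[e>2](σ[d=8]((R ⋈[b=g] σ[d>=2](S))))) → 1

== RESULT ==
e | b | d | z | g
6 | 5 | 8 | s | 5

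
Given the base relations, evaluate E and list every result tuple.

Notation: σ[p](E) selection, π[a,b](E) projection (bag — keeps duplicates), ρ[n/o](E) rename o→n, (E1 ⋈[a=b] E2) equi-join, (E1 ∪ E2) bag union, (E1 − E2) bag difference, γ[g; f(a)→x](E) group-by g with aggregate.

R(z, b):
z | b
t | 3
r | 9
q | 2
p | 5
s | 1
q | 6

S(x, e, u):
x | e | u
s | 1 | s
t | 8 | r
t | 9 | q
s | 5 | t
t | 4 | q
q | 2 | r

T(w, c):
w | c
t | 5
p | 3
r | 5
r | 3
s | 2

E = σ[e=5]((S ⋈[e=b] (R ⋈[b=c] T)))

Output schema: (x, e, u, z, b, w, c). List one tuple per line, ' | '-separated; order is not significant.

Subexpression sizes:
  S → 6
  R → 6
  T → 5
  (R ⋈[b=c] T) → 5
  (S ⋈[e=b] (R ⋈[b=c] T)) → 3
  σ[e=5]((S ⋈[e=b] (R ⋈[b=c] T))) → 2

== RESULT ==
x | e | u | z | b | w | c
s | 5 | t | p | 5 | r | 5
s | 5 | t | p | 5 | t | 5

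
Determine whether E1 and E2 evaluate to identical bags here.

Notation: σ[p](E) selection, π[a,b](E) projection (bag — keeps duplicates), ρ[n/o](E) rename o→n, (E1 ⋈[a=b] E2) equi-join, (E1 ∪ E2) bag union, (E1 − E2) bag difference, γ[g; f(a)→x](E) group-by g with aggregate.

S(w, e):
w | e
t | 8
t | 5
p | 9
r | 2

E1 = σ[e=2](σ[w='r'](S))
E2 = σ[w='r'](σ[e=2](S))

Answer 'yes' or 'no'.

E1 stepwise |·|:
  S → 4
  σ[w='r'](S) → 1
  σ[e=2](σ[w='r'](S)) → 1
E2 stepwise |·|:
  S → 4
  σ[e=2](S) → 1
  σ[w='r'](σ[e=2](S)) → 1

E1 and E2 produce the same multiset:
w | e
r | 2

yes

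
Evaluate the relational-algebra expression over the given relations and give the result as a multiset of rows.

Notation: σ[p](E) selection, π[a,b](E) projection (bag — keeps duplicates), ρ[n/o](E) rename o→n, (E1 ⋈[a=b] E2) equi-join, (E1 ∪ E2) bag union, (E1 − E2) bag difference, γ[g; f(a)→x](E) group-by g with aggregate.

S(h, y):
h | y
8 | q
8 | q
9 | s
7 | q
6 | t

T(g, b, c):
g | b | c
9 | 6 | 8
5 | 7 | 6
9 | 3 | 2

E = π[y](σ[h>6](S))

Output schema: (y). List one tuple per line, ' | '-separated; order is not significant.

Row counts bottom-up:
  S → 5
  σ[h>6](S) → 4
  π[y](σ[h>6](S)) → 4

== RESULT ==
y
q
q
q
s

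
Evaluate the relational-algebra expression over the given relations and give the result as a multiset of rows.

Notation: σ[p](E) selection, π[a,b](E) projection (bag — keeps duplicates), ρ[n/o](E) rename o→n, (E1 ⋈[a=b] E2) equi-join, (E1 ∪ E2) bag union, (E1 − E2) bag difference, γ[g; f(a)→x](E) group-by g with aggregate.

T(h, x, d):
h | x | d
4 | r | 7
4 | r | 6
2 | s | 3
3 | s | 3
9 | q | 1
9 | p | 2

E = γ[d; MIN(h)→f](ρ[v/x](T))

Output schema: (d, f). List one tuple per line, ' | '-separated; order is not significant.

Per-node cardinality:
  T → 6
  ρ[v/x](T) → 6
  γ[d; MIN(h)→f](ρ[v/x](T)) → 5

== RESULT ==
d | f
1 | 9
2 | 9
3 | 2
6 | 4
7 | 4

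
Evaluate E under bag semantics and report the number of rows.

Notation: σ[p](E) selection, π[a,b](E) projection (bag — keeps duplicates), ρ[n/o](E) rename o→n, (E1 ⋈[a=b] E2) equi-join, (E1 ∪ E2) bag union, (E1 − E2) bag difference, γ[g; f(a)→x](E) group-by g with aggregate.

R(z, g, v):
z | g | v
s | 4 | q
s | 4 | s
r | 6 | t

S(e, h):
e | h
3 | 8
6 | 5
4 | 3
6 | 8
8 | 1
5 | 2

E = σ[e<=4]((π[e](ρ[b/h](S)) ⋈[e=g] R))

Subexpression sizes:
  S → 6
  ρ[b/h](S) → 6
  π[e](ρ[b/h](S)) → 6
  R → 3
  (π[e](ρ[b/h](S)) ⋈[e=g] R) → 4
  σ[e<=4]((π[e](ρ[b/h](S)) ⋈[e=g] R)) → 2

|E| = 2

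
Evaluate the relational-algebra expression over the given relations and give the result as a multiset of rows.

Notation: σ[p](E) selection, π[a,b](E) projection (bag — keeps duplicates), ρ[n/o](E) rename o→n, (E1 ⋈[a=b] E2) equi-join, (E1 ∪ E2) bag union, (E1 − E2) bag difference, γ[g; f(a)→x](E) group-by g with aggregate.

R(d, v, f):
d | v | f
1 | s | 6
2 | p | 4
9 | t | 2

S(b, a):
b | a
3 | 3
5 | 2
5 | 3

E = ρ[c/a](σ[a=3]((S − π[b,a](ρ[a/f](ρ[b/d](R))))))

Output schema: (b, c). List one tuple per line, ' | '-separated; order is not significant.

Stepwise |·|:
  S → 3
  R → 3
  ρ[b/d](R) → 3
  ρ[a/f](ρ[b/d](R)) → 3
  π[b,a](ρ[a/f](ρ[b/d](R))) → 3
  (S − π[b,a](ρ[a/f](ρ[b/d](R)))) → 3
  σ[a=3]((S − π[b,a](ρ[a/f](ρ[b/d](R))))) → 2
  ρ[c/a](σ[a=3]((S − π[b,a](ρ[a/f](ρ[b/d](R)))))) → 2

== RESULT ==
b | c
3 | 3
5 | 3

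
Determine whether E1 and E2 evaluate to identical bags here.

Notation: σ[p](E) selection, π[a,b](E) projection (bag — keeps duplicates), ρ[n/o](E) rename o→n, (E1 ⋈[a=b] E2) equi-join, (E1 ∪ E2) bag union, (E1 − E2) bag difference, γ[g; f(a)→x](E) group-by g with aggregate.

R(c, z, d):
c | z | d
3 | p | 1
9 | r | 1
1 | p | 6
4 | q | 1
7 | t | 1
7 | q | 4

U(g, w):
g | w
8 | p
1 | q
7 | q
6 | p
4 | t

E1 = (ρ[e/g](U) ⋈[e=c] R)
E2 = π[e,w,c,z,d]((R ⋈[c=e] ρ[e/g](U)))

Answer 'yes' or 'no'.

E1 stepwise |·|:
  U → 5
  ρ[e/g](U) → 5
  R → 6
  (ρ[e/g](U) ⋈[e=c] R) → 4
E2 stepwise |·|:
  R → 6
  U → 5
  ρ[e/g](U) → 5
  (R ⋈[c=e] ρ[e/g](U)) → 4
  π[e,w,c,z,d]((R ⋈[c=e] ρ[e/g](U))) → 4

E1 and E2 produce the same multiset:
e | w | c | z | d
1 | q | 1 | p | 6
4 | t | 4 | q | 1
7 | q | 7 | q | 4
7 | q | 7 | t | 1

yes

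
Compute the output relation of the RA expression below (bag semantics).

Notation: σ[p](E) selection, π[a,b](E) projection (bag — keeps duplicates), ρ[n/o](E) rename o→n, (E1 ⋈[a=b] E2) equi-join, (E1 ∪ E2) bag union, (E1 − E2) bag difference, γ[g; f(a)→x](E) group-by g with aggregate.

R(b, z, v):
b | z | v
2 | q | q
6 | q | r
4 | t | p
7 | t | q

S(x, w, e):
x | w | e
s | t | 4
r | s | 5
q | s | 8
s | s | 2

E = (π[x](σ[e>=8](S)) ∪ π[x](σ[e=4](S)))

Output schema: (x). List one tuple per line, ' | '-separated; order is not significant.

Row counts bottom-up:
  S → 4
  σ[e>=8](S) → 1
  π[x](σ[e>=8](S)) → 1
  S → 4
  σ[e=4](S) → 1
  π[x](σ[e=4](S)) → 1
  (π[x](σ[e>=8](S)) ∪ π[x](σ[e=4](S))) → 2

== RESULT ==
x
q
s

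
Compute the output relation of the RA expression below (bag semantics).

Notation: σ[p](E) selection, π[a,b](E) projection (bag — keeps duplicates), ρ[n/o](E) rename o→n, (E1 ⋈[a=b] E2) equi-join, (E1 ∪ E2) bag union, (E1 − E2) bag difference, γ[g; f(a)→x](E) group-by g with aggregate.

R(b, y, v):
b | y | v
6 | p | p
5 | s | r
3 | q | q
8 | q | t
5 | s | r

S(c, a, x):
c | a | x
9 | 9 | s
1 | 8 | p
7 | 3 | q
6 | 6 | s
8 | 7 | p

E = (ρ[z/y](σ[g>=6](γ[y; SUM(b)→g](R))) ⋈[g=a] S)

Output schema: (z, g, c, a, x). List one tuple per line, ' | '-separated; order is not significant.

Stepwise |·|:
  R → 5
  γ[y; SUM(b)→g](R) → 3
  σ[g>=6](γ[y; SUM(b)→g](R)) → 3
  ρ[z/y](σ[g>=6](γ[y; SUM(b)→g](R))) → 3
  S → 5
  (ρ[z/y](σ[g>=6](γ[y; SUM(b)→g](R))) ⋈[g=a] S) → 1

== RESULT ==
z | g | c | a | x
p | 6 | 6 | 6 | s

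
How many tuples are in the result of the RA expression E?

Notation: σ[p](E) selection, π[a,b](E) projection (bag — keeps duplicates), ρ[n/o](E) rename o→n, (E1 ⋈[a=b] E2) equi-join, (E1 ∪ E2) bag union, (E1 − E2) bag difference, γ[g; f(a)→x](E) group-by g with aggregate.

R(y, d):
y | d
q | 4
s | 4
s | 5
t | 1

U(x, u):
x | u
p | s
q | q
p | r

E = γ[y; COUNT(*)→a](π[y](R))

Per-node cardinality:
  R → 4
  π[y](R) → 4
  γ[y; COUNT(*)→a](π[y](R)) → 3

|E| = 3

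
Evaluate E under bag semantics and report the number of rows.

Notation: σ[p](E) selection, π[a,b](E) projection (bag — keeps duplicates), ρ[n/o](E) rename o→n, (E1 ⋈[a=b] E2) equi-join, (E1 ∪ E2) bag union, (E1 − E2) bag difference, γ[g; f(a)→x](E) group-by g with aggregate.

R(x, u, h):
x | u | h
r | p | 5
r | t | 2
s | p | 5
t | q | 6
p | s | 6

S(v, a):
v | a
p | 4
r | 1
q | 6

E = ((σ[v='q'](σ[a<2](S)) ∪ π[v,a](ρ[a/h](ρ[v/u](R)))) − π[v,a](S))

Per-node cardinality:
  S → 3
  σ[a<2](S) → 1
  σ[v='q'](σ[a<2](S)) → 0
  R → 5
  ρ[v/u](R) → 5
  ρ[a/h](ρ[v/u](R)) → 5
  π[v,a](ρ[a/h](ρ[v/u](R))) → 5
  (σ[v='q'](σ[a<2](S)) ∪ π[v,a](ρ[a/h](ρ[v/u](R)))) → 5
  S → 3
  π[v,a](S) → 3
  ((σ[v='q'](σ[a<2](S)) ∪ π[v,a](ρ[a/h](ρ[v/u](R)))) − π[v,a](S)) → 4

|E| = 4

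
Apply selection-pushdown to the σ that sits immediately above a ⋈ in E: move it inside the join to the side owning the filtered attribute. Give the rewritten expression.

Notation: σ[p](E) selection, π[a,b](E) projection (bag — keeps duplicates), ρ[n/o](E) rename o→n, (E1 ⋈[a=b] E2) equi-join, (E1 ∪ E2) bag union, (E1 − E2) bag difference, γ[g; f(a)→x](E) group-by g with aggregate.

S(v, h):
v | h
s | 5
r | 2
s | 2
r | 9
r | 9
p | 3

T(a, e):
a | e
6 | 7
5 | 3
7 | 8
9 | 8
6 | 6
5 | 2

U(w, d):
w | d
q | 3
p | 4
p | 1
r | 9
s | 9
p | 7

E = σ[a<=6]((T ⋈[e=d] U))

σ filters on a, owned by the left side.
E' = (σ[a<=6](T) ⋈[e=d] U)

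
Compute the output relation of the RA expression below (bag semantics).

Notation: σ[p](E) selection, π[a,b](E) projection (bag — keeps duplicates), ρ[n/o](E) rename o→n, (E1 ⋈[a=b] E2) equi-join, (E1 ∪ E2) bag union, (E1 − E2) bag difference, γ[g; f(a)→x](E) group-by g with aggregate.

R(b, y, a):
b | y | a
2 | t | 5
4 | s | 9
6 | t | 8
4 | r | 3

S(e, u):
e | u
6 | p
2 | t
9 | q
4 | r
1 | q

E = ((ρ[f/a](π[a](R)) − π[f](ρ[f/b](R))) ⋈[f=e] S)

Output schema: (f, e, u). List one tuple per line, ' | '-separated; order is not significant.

Stepwise |·|:
  R → 4
  π[a](R) → 4
  ρ[f/a](π[a](R)) → 4
  R → 4
  ρ[f/b](R) → 4
  π[f](ρ[f/b](R)) → 4
  (ρ[f/a](π[a](R)) − π[f](ρ[f/b](R))) → 4
  S → 5
  ((ρ[f/a](π[a](R)) − π[f](ρ[f/b](R))) ⋈[f=e] S) → 1

== RESULT ==
f | e | u
9 | 9 | q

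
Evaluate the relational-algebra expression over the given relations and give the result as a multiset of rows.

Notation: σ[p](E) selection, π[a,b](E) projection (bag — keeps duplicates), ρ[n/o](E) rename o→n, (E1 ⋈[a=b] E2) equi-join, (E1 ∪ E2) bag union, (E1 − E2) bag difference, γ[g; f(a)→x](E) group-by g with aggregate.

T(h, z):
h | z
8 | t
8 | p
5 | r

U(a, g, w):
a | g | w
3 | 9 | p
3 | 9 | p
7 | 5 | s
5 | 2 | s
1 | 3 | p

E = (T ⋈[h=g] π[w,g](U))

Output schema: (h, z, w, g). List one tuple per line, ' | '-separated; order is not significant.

Stepwise |·|:
  T → 3
  U → 5
  π[w,g](U) → 5
  (T ⋈[h=g] π[w,g](U)) → 1

== RESULT ==
h | z | w | g
5 | r | s | 5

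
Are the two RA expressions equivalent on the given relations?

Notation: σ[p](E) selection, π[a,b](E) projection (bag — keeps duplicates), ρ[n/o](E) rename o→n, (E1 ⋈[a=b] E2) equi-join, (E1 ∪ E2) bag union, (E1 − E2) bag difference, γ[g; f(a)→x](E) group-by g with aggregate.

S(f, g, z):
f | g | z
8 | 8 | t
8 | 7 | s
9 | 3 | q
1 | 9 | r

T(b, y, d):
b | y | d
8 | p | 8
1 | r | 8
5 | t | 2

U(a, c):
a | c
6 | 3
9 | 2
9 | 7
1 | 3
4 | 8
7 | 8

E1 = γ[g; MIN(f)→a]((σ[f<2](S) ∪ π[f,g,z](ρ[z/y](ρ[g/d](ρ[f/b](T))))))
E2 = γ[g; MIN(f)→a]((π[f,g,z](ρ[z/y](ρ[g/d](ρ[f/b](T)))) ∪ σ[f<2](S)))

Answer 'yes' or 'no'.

E1 row counts bottom-up:
  S → 4
  σ[f<2](S) → 1
  T → 3
  ρ[f/b](T) → 3
  ρ[g/d](ρ[f/b](T)) → 3
  ρ[z/y](ρ[g/d](ρ[f/b](T))) → 3
  π[f,g,z](ρ[z/y](ρ[g/d](ρ[f/b](T)))) → 3
  (σ[f<2](S) ∪ π[f,g,z](ρ[z/y](ρ[g/d](ρ[f/b](T))))) → 4
  γ[g; MIN(f)→a]((σ[f<2](S) ∪ π[f,g,z](ρ[z/y](ρ[g/d](ρ[f/b](T)))))) → 3
E2 row counts bottom-up:
  T → 3
  ρ[f/b](T) → 3
  ρ[g/d](ρ[f/b](T)) → 3
  ρ[z/y](ρ[g/d](ρ[f/b](T))) → 3
  π[f,g,z](ρ[z/y](ρ[g/d](ρ[f/b](T)))) → 3
  S → 4
  σ[f<2](S) → 1
  (π[f,g,z](ρ[z/y](ρ[g/d](ρ[f/b](T)))) ∪ σ[f<2](S)) → 4
  γ[g; MIN(f)→a]((π[f,g,z](ρ[z/y](ρ[g/d](ρ[f/b](T)))) ∪ σ[f<2](S))) → 3

E1 and E2 produce the same multiset:
g | a
2 | 5
8 | 1
9 | 1

yes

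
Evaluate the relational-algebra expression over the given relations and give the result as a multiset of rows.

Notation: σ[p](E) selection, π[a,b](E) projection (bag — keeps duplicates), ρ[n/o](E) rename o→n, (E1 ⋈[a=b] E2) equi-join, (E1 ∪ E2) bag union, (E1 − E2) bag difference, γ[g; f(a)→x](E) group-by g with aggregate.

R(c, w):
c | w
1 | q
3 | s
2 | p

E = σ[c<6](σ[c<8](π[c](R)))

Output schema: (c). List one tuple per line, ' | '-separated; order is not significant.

Row counts bottom-up:
  R → 3
  π[c](R) → 3
  σ[c<8](π[c](R)) → 3
  σ[c<6](σ[c<8](π[c](R))) → 3

== RESULT ==
c
1
2
3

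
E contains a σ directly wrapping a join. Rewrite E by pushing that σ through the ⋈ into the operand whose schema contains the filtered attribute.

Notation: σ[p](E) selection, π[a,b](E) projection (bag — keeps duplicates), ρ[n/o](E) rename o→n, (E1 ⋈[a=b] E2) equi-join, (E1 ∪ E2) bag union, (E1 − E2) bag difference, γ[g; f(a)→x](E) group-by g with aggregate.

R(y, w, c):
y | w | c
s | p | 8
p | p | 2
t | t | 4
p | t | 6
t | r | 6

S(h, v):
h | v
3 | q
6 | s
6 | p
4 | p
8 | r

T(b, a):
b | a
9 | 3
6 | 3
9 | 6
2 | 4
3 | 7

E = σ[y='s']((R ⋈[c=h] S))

σ filters on y, owned by the left side.
E' = (σ[y='s'](R) ⋈[c=h] S)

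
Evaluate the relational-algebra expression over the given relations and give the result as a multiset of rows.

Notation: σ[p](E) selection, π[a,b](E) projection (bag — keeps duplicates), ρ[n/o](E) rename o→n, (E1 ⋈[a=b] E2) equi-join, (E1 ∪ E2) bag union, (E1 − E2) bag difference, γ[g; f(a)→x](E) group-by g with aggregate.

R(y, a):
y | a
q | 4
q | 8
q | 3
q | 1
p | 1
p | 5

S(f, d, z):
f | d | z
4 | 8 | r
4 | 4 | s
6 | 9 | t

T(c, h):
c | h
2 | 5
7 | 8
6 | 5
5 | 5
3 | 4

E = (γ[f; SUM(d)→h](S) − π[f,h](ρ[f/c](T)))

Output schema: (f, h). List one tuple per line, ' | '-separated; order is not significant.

Subexpression sizes:
  S → 3
  γ[f; SUM(d)→h](S) → 2
  T → 5
  ρ[f/c](T) → 5
  π[f,h](ρ[f/c](T)) → 5
  (γ[f; SUM(d)→h](S) − π[f,h](ρ[f/c](T))) → 2

== RESULT ==
f | h
4 | 12
6 | 9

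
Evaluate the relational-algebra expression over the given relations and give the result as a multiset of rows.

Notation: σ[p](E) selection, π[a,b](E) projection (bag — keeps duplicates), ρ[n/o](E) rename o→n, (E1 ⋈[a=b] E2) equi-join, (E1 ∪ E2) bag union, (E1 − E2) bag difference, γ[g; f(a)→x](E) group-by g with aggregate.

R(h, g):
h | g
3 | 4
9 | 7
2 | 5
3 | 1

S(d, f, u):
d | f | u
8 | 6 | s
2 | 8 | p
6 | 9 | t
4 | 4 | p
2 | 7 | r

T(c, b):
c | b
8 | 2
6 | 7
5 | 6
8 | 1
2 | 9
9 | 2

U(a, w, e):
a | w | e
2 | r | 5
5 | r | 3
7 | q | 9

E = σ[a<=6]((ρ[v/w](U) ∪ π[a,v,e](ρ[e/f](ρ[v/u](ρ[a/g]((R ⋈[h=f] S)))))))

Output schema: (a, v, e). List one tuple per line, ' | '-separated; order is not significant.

Stepwise |·|:
  U → 3
  ρ[v/w](U) → 3
  R → 4
  S → 5
  (R ⋈[h=f] S) → 1
  ρ[a/g]((R ⋈[h=f] S)) → 1
  ρ[v/u](ρ[a/g]((R ⋈[h=f] S))) → 1
  ρ[e/f](ρ[v/u](ρ[a/g]((R ⋈[h=f] S)))) → 1
  π[a,v,e](ρ[e/f](ρ[v/u](ρ[a/g]((R ⋈[h=f] S))))) → 1
  (ρ[v/w](U) ∪ π[a,v,e](ρ[e/f](ρ[v/u](ρ[a/g]((R ⋈[h=f] S)))))) → 4
  σ[a<=6]((ρ[v/w](U) ∪ π[a,v,e](ρ[e/f](ρ[v/u](ρ[a/g]((R ⋈[h=f] S))))))) → 2

== RESULT ==
a | v | e
2 | r | 5
5 | r | 3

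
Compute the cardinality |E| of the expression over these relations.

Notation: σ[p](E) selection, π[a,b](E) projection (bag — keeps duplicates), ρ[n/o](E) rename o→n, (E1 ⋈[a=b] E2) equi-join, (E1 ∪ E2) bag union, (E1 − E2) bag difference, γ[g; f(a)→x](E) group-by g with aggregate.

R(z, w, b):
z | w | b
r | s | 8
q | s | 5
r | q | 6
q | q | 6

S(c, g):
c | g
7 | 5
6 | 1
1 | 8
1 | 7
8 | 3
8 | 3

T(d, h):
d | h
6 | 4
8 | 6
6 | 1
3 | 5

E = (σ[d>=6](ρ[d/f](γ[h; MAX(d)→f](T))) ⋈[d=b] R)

Subexpression sizes:
  T → 4
  γ[h; MAX(d)→f](T) → 4
  ρ[d/f](γ[h; MAX(d)→f](T)) → 4
  σ[d>=6](ρ[d/f](γ[h; MAX(d)→f](T))) → 3
  R → 4
  (σ[d>=6](ρ[d/f](γ[h; MAX(d)→f](T))) ⋈[d=b] R) → 5

|E| = 5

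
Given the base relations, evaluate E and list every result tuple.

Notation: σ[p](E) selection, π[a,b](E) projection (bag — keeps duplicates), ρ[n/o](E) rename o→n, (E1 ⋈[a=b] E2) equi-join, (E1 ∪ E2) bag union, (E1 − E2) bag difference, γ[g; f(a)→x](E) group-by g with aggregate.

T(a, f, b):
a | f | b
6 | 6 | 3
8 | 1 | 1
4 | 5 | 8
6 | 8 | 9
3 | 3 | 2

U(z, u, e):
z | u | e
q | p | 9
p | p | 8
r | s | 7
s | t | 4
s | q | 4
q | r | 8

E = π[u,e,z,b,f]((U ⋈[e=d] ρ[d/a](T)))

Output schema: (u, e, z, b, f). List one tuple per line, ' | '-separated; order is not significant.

Stepwise |·|:
  U → 6
  T → 5
  ρ[d/a](T) → 5
  (U ⋈[e=d] ρ[d/a](T)) → 4
  π[u,e,z,b,f]((U ⋈[e=d] ρ[d/a](T))) → 4

== RESULT ==
u | e | z | b | f
p | 8 | p | 1 | 1
q | 4 | s | 8 | 5
r | 8 | q | 1 | 1
t | 4 | s | 8 | 5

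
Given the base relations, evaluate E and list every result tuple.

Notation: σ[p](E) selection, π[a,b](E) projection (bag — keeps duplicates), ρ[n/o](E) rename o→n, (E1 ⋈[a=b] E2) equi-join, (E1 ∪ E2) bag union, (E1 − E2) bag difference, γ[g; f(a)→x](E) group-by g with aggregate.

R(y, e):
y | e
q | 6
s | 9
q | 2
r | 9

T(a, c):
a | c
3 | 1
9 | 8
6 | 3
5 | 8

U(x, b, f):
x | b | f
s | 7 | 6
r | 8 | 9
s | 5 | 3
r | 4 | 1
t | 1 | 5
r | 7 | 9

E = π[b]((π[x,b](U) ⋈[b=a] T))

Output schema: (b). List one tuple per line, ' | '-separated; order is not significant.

Row counts bottom-up:
  U → 6
  π[x,b](U) → 6
  T → 4
  (π[x,b](U) ⋈[b=a] T) → 1
  π[b]((π[x,b](U) ⋈[b=a] T)) → 1

== RESULT ==
b
5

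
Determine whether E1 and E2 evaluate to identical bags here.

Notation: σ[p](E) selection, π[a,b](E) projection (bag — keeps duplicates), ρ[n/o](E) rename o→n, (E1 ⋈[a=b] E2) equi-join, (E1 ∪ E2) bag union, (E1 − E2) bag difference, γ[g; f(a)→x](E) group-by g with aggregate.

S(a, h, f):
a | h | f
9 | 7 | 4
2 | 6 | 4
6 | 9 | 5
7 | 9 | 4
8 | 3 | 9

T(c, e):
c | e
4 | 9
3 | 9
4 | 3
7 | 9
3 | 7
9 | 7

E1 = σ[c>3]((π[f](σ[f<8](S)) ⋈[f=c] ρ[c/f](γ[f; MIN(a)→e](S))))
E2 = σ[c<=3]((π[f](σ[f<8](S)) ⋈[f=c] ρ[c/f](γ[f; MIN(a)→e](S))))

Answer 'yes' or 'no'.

E1 subexpression sizes:
  S → 5
  σ[f<8](S) → 4
  π[f](σ[f<8](S)) → 4
  S → 5
  γ[f; MIN(a)→e](S) → 3
  ρ[c/f](γ[f; MIN(a)→e](S)) → 3
  (π[f](σ[f<8](S)) ⋈[f=c] ρ[c/f](γ[f; MIN(a)→e](S))) → 4
  σ[c>3]((π[f](σ[f<8](S)) ⋈[f=c] ρ[c/f](γ[f; MIN(a)→e](S)))) → 4
E2 subexpression sizes:
  S → 5
  σ[f<8](S) → 4
  π[f](σ[f<8](S)) → 4
  S → 5
  γ[f; MIN(a)→e](S) → 3
  ρ[c/f](γ[f; MIN(a)→e](S)) → 3
  (π[f](σ[f<8](S)) ⋈[f=c] ρ[c/f](γ[f; MIN(a)→e](S))) → 4
  σ[c<=3]((π[f](σ[f<8](S)) ⋈[f=c] ρ[c/f](γ[f; MIN(a)→e](S)))) → 0

E1 result:
f | c | e
4 | 4 | 2
4 | 4 | 2
4 | 4 | 2
5 | 5 | 6
E2 result:
f | c | e
(0 rows)
Witness: (5, 5, 6) appears 1× in E1 but 0× in E2.

no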